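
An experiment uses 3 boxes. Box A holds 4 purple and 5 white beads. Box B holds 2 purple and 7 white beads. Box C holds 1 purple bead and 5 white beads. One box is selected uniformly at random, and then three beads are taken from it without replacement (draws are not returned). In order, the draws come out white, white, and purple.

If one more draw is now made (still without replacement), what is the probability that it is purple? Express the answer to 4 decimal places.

Under each hypothesis, the probability of the observed sequence is: P(data | box A) = (5/9)(4/8)(4/7) = 10/63; P(data | box B) = (7/9)(6/8)(2/7) = 1/6; P(data | box C) = (5/6)(4/5)(1/4) = 1/6.
Multiplying each by its prior: 1/3 · 10/63 = 10/189, 1/3 · 1/6 = 1/18, 1/3 · 1/6 = 1/18; these sum to 31/189.
Dividing through by the total gives posterior P(box A | data) = 10/31, P(box B | data) = 21/62, P(box C | data) = 21/62.
Averaging over the posterior, P(purple next | data) = (1/2)(10/31) + (1/6)(21/62) + (0)(21/62) = 27/124.

0.2177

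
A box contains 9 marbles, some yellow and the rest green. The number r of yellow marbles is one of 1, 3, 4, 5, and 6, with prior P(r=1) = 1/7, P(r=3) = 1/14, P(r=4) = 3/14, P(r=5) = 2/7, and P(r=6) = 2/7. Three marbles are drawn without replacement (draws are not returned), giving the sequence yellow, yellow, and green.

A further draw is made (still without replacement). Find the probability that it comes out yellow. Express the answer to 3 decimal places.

Compute the likelihood of the observed sequence for each case: P(data | r = 1) = (1/9)(0/8) = 0; P(data | r = 3) = (3/9)(2/8)(6/7) = 1/14; P(data | r = 4) = (4/9)(3/8)(5/7) = 5/42; P(data | r = 5) = (5/9)(4/8)(4/7) = 10/63; P(data | r = 6) = (6/9)(5/8)(3/7) = 5/28.
Weighting by the prior gives 1/7 · 0 = 0, 1/14 · 1/14 = 1/196, 3/14 · 5/42 = 5/196, 2/7 · 10/63 = 20/441, 2/7 · 5/28 = 5/98; summing to 8/63.
The posterior is then P(r = 1 | data) = 0, P(r = 3 | data) = 9/224, P(r = 4 | data) = 45/224, P(r = 5 | data) = 5/14, P(r = 6 | data) = 45/112.
The predictive probability is P(yellow next | data) = (1/6)(9/224) + (1/3)(45/224) + (1/2)(5/14) + (2/3)(45/112) = 233/448.

0.520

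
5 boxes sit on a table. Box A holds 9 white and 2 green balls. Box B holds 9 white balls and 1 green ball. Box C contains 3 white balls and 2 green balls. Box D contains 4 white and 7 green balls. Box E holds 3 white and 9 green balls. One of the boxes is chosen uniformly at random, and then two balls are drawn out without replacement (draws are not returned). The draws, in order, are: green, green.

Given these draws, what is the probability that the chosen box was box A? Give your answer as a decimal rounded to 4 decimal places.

For each hypothesis, P(data | H) works out to: P(data | box A) = (2/11)(1/10) = 1/55; P(data | box B) = (1/10)(0/9) = 0; P(data | box C) = (2/5)(1/4) = 1/10; P(data | box D) = (7/11)(6/10) = 21/55; P(data | box E) = (9/12)(8/11) = 6/11.
The prior-weighted likelihoods are 1/5 · 1/55 = 1/275, 1/5 · 0 = 0, 1/5 · 1/10 = 1/50, 1/5 · 21/55 = 21/275, 1/5 · 6/11 = 6/55; these sum to 23/110.
So P(box A | data) = (1/275) / (23/110) = 2/115.

0.0174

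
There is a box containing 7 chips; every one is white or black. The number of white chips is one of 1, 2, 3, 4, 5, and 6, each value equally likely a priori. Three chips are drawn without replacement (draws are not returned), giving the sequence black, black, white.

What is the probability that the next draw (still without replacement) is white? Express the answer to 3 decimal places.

0.400

For each hypothesis, P(data | H) works out to: P(data | r = 1) = (6/7)(5/6)(1/5) = 1/7; P(data | r = 2) = (5/7)(4/6)(2/5) = 4/21; P(data | r = 3) = (4/7)(3/6)(3/5) = 6/35; P(data | r = 4) = (3/7)(2/6)(4/5) = 4/35; P(data | r = 5) = (2/7)(1/6)(5/5) = 1/21; P(data | r = 6) = (1/7)(0/6) = 0.
Weighting by the prior gives 1/6 · 1/7 = 1/42, 1/6 · 4/21 = 2/63, 1/6 · 6/35 = 1/35, 1/6 · 4/35 = 2/105, 1/6 · 1/21 = 1/126, 1/6 · 0 = 0; these sum to 1/9.
Dividing through by the total gives posterior P(r = 1 | data) = 3/14, P(r = 2 | data) = 2/7, P(r = 3 | data) = 9/35, P(r = 4 | data) = 6/35, P(r = 5 | data) = 1/14, P(r = 6 | data) = 0.
The predictive probability is P(white next | data) = (0)(3/14) + (1/4)(2/7) + (1/2)(9/35) + (3/4)(6/35) + (1)(1/14) = 2/5.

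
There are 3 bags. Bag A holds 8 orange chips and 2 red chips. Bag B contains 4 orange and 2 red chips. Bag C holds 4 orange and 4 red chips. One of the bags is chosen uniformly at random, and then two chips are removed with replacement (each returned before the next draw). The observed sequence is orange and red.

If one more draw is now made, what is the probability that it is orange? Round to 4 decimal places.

Under each hypothesis, the probability of the observed sequence is: P(data | bag A) = (8/10)(2/10) = 0.16; P(data | bag B) = (4/6)(2/6) = 0.22222; P(data | bag C) = (4/8)(4/8) = 0.25.
Weighting by the prior gives 1/3 · 0.16 = 0.053333, 1/3 · 0.22222 = 0.074074, 1/3 · 0.25 = 0.083333; with total 0.21074.
Dividing through by the total gives posterior P(bag A | data) = 0.25308, P(bag B | data) = 0.35149, P(bag C | data) = 0.39543.
Averaging over the posterior, P(orange next | data) = (4/5)(0.25308) + (2/3)(0.35149) + (1/2)(0.39543) = 0.6345.

0.6345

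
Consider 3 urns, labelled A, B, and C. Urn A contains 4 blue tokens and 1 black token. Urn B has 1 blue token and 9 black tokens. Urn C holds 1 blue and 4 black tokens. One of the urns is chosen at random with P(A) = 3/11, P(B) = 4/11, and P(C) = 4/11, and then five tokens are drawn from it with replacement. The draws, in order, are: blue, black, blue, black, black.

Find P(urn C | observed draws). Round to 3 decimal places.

0.648

Compute the likelihood of the observed sequence for each case: P(data | urn A) = (4/5)(1/5)(4/5)(1/5)(1/5) = 0.00512; P(data | urn B) = (1/10)(9/10)(1/10)(9/10)(9/10) = 0.00729; P(data | urn C) = (1/5)(4/5)(1/5)(4/5)(4/5) = 0.02048.
The prior-weighted likelihoods are 3/11 · 0.00512 = 0.0013964, 4/11 · 0.00729 = 0.0026509, 4/11 · 0.02048 = 0.0074473; these sum to 0.011495.
Therefore the posterior P(urn C | data) = (0.0074473) / (0.011495) = 0.6479.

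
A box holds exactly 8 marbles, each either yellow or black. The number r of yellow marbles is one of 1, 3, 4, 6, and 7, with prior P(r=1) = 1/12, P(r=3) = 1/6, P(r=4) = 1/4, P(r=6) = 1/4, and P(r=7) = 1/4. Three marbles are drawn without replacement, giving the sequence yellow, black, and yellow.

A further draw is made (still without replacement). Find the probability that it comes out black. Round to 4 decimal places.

For each hypothesis, P(data | H) works out to: P(data | r = 1) = (1/8)(7/7)(0/6) = 0; P(data | r = 3) = (3/8)(5/7)(2/6) = 5/56; P(data | r = 4) = (4/8)(4/7)(3/6) = 1/7; P(data | r = 6) = (6/8)(2/7)(5/6) = 5/28; P(data | r = 7) = (7/8)(1/7)(6/6) = 1/8.
Weighting by the prior gives 1/12 · 0 = 0, 1/6 · 5/56 = 5/336, 1/4 · 1/7 = 1/28, 1/4 · 5/28 = 5/112, 1/4 · 1/8 = 1/32; summing to 85/672.
The posterior is then P(r = 1 | data) = 0, P(r = 3 | data) = 2/17, P(r = 4 | data) = 24/85, P(r = 6 | data) = 6/17, P(r = 7 | data) = 21/85.
Averaging over the posterior, P(black next | data) = (4/5)(2/17) + (3/5)(24/85) + (1/5)(6/17) + (0)(21/85) = 142/425.

0.3341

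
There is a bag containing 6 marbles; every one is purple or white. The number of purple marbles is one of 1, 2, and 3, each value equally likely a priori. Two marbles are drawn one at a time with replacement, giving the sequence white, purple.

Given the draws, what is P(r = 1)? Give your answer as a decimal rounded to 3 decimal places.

Under each hypothesis, the probability of the observed sequence is: P(data | r = 1) = (5/6)(1/6) = 5/36; P(data | r = 2) = (4/6)(2/6) = 2/9; P(data | r = 3) = (3/6)(3/6) = 1/4.
The prior-weighted likelihoods are 1/3 · 5/36 = 5/108, 1/3 · 2/9 = 2/27, 1/3 · 1/4 = 1/12; summing to 11/54.
So P(r = 1 | data) = (5/108) / (11/54) = 5/22.

0.227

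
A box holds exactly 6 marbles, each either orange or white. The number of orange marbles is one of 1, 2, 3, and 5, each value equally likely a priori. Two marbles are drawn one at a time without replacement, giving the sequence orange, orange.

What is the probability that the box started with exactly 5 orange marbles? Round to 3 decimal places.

Compute the likelihood of the observed sequence for each case: P(data | r = 1) = (1/6)(0/5) = 0; P(data | r = 2) = (2/6)(1/5) = 1/15; P(data | r = 3) = (3/6)(2/5) = 1/5; P(data | r = 5) = (5/6)(4/5) = 2/3.
Multiplying each by its prior: 1/4 · 0 = 0, 1/4 · 1/15 = 1/60, 1/4 · 1/5 = 1/20, 1/4 · 2/3 = 1/6; these sum to 7/30.
Therefore the posterior P(r = 5 | data) = (1/6) / (7/30) = 5/7.

0.714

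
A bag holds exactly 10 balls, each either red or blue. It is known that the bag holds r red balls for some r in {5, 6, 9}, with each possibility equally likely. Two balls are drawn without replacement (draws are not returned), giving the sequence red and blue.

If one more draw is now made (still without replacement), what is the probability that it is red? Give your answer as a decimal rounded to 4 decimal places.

Compute the likelihood of the observed sequence for each case: P(data | r = 5) = (5/10)(5/9) = 5/18; P(data | r = 6) = (6/10)(4/9) = 4/15; P(data | r = 9) = (9/10)(1/9) = 1/10.
Multiplying each by its prior: 1/3 · 5/18 = 5/54, 1/3 · 4/15 = 4/45, 1/3 · 1/10 = 1/30; these sum to 29/135.
Dividing through by the total gives posterior P(r = 5 | data) = 25/58, P(r = 6 | data) = 12/29, P(r = 9 | data) = 9/58.
Averaging over the posterior, P(red next | data) = (1/2)(25/58) + (5/8)(12/29) + (1)(9/58) = 73/116.

0.6293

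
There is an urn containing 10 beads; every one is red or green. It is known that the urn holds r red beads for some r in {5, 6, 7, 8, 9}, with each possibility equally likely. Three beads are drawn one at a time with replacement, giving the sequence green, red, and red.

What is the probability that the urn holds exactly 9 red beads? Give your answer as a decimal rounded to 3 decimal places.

Under each hypothesis, the probability of the observed sequence is: P(data | r = 5) = (5/10)(5/10)(5/10) = 0.125; P(data | r = 6) = (4/10)(6/10)(6/10) = 0.144; P(data | r = 7) = (3/10)(7/10)(7/10) = 0.147; P(data | r = 8) = (2/10)(8/10)(8/10) = 0.128; P(data | r = 9) = (1/10)(9/10)(9/10) = 0.081.
Multiplying each by its prior: 1/5 · 0.125 = 0.025, 1/5 · 0.144 = 0.0288, 1/5 · 0.147 = 0.0294, 1/5 · 0.128 = 0.0256, 1/5 · 0.081 = 0.0162; with total 0.125.
Therefore the posterior P(r = 9 | data) = (0.0162) / (0.125) = 0.1296.

0.130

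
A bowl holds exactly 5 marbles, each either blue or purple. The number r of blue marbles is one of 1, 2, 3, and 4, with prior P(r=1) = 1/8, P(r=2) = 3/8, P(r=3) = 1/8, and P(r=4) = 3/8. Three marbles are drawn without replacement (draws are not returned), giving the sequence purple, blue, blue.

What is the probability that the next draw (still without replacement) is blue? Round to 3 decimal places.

Under each hypothesis, the probability of the observed sequence is: P(data | r = 1) = (4/5)(1/4)(0/3) = 0; P(data | r = 2) = (3/5)(2/4)(1/3) = 1/10; P(data | r = 3) = (2/5)(3/4)(2/3) = 1/5; P(data | r = 4) = (1/5)(4/4)(3/3) = 1/5.
Weighting by the prior gives 1/8 · 0 = 0, 3/8 · 1/10 = 3/80, 1/8 · 1/5 = 1/40, 3/8 · 1/5 = 3/40; these sum to 11/80.
Dividing through by the total gives posterior P(r = 1 | data) = 0, P(r = 2 | data) = 3/11, P(r = 3 | data) = 2/11, P(r = 4 | data) = 6/11.
So P(blue next | data) = Σ P(blue next | H) P(H | data) = (0)(3/11) + (1/2)(2/11) + (1)(6/11) = 7/11.

0.636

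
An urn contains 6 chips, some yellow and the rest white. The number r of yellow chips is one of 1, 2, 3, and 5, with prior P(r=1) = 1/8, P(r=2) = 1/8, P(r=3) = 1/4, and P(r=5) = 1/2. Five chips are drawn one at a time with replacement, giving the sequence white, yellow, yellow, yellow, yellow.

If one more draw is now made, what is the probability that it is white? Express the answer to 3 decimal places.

Under each hypothesis, the probability of the observed sequence is: P(data | r = 1) = (5/6)(1/6)(1/6)(1/6)(1/6) = 0.000643; P(data | r = 2) = (4/6)(2/6)(2/6)(2/6)(2/6) = 0.0082305; P(data | r = 3) = (3/6)(3/6)(3/6)(3/6)(3/6) = 0.03125; P(data | r = 5) = (1/6)(5/6)(5/6)(5/6)(5/6) = 0.080376.
Multiplying each by its prior: 1/8 · 0.000643 = 8.0376e-05, 1/8 · 0.0082305 = 0.0010288, 1/4 · 0.03125 = 0.0078125, 1/2 · 0.080376 = 0.040188; with total 0.049109.
The posterior is then P(r = 1 | data) = 0.0016367, P(r = 2 | data) = 0.020949, P(r = 3 | data) = 0.15908, P(r = 5 | data) = 0.81833.
The predictive probability is P(white next | data) = (5/6)(0.0016367) + (2/3)(0.020949) + (1/2)(0.15908) + (1/6)(0.81833) = 0.23126.

0.231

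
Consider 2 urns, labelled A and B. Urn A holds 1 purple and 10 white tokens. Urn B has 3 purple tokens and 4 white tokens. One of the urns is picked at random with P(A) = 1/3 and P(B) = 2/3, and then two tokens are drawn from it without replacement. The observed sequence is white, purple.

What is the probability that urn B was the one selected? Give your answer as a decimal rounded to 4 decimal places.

0.8627

The likelihood of the observed sequence under each hypothesis: P(data | urn A) = (10/11)(1/10) = 1/11; P(data | urn B) = (4/7)(3/6) = 2/7.
Multiplying each by its prior: 1/3 · 1/11 = 1/33, 2/3 · 2/7 = 4/21; summing to 17/77.
So P(urn B | data) = (4/21) / (17/77) = 44/51.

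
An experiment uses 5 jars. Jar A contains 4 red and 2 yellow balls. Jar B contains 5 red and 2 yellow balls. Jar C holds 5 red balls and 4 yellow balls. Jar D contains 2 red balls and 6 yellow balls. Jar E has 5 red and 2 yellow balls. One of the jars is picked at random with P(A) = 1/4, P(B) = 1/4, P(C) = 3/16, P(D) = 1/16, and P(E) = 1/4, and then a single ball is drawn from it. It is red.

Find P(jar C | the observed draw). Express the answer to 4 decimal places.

Compute the likelihood of this draw for each case: P(data | jar A) = (4/6) = 0.66667; P(data | jar B) = (5/7) = 0.71429; P(data | jar C) = (5/9) = 0.55556; P(data | jar D) = (2/8) = 0.25; P(data | jar E) = (5/7) = 0.71429.
Weighting by the prior gives 1/4 · 0.66667 = 0.16667, 1/4 · 0.71429 = 0.17857, 3/16 · 0.55556 = 0.10417, 1/16 · 0.25 = 0.015625, 1/4 · 0.71429 = 0.17857; these sum to 0.6436.
Hence P(jar C | data) = (0.10417) / (0.6436) = 0.16185.

0.1618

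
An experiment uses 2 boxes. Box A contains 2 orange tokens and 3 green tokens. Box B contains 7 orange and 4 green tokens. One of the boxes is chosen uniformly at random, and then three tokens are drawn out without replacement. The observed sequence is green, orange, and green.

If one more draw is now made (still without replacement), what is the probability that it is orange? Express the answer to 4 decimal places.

0.5745

For each hypothesis, P(data | H) works out to: P(data | box A) = (3/5)(2/4)(2/3) = 1/5; P(data | box B) = (4/11)(7/10)(3/9) = 14/165.
Multiplying each by its prior: 1/2 · 1/5 = 1/10, 1/2 · 14/165 = 7/165; these sum to 47/330.
The posterior is then P(box A | data) = 33/47, P(box B | data) = 14/47.
So P(orange next | data) = Σ P(orange next | H) P(H | data) = (1/2)(33/47) + (3/4)(14/47) = 27/47.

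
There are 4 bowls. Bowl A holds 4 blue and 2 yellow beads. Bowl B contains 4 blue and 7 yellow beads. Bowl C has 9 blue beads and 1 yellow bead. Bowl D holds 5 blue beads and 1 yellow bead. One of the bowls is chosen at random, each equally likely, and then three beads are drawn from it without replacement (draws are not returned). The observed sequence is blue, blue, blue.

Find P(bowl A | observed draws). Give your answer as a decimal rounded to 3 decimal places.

0.140

The likelihood of the observed sequence under each hypothesis: P(data | bowl A) = (4/6)(3/5)(2/4) = 1/5; P(data | bowl B) = (4/11)(3/10)(2/9) = 4/165; P(data | bowl C) = (9/10)(8/9)(7/8) = 7/10; P(data | bowl D) = (5/6)(4/5)(3/4) = 1/2.
Weighting by the prior gives 1/4 · 1/5 = 1/20, 1/4 · 4/165 = 1/165, 1/4 · 7/10 = 7/40, 1/4 · 1/2 = 1/8; these sum to 47/132.
So P(bowl A | data) = (1/20) / (47/132) = 33/235.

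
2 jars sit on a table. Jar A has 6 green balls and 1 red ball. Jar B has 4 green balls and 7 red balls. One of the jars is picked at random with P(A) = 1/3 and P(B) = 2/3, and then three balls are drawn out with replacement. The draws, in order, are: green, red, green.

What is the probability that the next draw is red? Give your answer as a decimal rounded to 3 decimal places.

0.447

The likelihood of the observed sequence under each hypothesis: P(data | jar A) = (6/7)(1/7)(6/7) = 0.10496; P(data | jar B) = (4/11)(7/11)(4/11) = 0.084147.
The prior-weighted likelihoods are 1/3 · 0.10496 = 0.034985, 2/3 · 0.084147 = 0.056098; these sum to 0.091084.
Normalising, the posterior is P(jar A | data) = 0.3841, P(jar B | data) = 0.6159.
The predictive probability is P(red next | data) = (1/7)(0.3841) + (7/11)(0.6159) = 0.44681.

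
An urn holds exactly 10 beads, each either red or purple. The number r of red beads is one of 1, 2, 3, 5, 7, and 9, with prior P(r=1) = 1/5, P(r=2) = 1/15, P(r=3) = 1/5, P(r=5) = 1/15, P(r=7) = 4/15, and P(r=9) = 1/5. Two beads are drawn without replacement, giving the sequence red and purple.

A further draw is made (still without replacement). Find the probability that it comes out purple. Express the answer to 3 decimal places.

0.503

The likelihood of the observed sequence under each hypothesis: P(data | r = 1) = (1/10)(9/9) = 1/10; P(data | r = 2) = (2/10)(8/9) = 8/45; P(data | r = 3) = (3/10)(7/9) = 7/30; P(data | r = 5) = (5/10)(5/9) = 5/18; P(data | r = 7) = (7/10)(3/9) = 7/30; P(data | r = 9) = (9/10)(1/9) = 1/10.
Multiplying each by its prior: 1/5 · 1/10 = 1/50, 1/15 · 8/45 = 8/675, 1/5 · 7/30 = 7/150, 1/15 · 5/18 = 1/54, 4/15 · 7/30 = 14/225, 1/5 · 1/10 = 1/50; with total 121/675.
Dividing through by the total gives posterior P(r = 1 | data) = 27/242, P(r = 2 | data) = 8/121, P(r = 3 | data) = 63/242, P(r = 5 | data) = 25/242, P(r = 7 | data) = 42/121, P(r = 9 | data) = 27/242.
So P(purple next | data) = Σ P(purple next | H) P(H | data) = (1)(27/242) + (7/8)(8/121) + (3/4)(63/242) + (1/2)(25/242) + (1/4)(42/121) + (0)(27/242) = 487/968.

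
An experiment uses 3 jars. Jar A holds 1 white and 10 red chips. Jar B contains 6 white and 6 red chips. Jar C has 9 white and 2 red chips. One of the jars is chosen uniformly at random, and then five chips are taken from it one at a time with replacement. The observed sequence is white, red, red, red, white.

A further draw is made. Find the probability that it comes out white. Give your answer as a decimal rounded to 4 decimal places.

0.4696

Compute the likelihood of the observed sequence for each case: P(data | jar A) = (1/11)(10/11)(10/11)(10/11)(1/11) = 0.0062092; P(data | jar B) = (6/12)(6/12)(6/12)(6/12)(6/12) = 0.03125; P(data | jar C) = (9/11)(2/11)(2/11)(2/11)(9/11) = 0.0040236.
Weighting by the prior gives 1/3 · 0.0062092 = 0.0020697, 1/3 · 0.03125 = 0.010417, 1/3 · 0.0040236 = 0.0013412; summing to 0.013828.
The posterior is then P(jar A | data) = 0.14968, P(jar B | data) = 0.75332, P(jar C | data) = 0.096994.
Averaging over the posterior, P(white next | data) = (1/11)(0.14968) + (1/2)(0.75332) + (9/11)(0.096994) = 0.46963.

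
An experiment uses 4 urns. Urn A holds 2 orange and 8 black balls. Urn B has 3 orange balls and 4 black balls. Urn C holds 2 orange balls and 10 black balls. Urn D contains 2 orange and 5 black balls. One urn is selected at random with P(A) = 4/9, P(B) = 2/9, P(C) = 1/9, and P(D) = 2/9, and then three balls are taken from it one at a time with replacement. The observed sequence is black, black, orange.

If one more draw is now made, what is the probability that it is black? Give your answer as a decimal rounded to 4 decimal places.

For each hypothesis, P(data | H) works out to: P(data | urn A) = (8/10)(8/10)(2/10) = 0.128; P(data | urn B) = (4/7)(4/7)(3/7) = 0.13994; P(data | urn C) = (10/12)(10/12)(2/12) = 0.11574; P(data | urn D) = (5/7)(5/7)(2/7) = 0.14577.
Weighting by the prior gives 4/9 · 0.128 = 0.056889, 2/9 · 0.13994 = 0.031098, 1/9 · 0.11574 = 0.01286, 2/9 · 0.14577 = 0.032394; with total 0.13324.
Dividing through by the total gives posterior P(urn A | data) = 0.42696, P(urn B | data) = 0.2334, P(urn C | data) = 0.096517, P(urn D | data) = 0.24312.
So P(black next | data) = Σ P(black next | H) P(H | data) = (4/5)(0.42696) + (4/7)(0.2334) + (5/6)(0.096517) + (5/7)(0.24312) = 0.72903.

0.7290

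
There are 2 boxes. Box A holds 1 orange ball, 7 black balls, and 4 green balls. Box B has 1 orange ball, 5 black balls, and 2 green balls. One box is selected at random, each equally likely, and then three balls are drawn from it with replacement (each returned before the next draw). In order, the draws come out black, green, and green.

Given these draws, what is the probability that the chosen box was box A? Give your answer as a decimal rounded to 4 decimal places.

0.6240

The likelihood of the observed sequence under each hypothesis: P(data | box A) = (7/12)(4/12)(4/12) = 0.064815; P(data | box B) = (5/8)(2/8)(2/8) = 0.039062.
The prior-weighted likelihoods are 1/2 · 0.064815 = 0.032407, 1/2 · 0.039062 = 0.019531; these sum to 0.051939.
So P(box A | data) = (0.032407) / (0.051939) = 0.62396.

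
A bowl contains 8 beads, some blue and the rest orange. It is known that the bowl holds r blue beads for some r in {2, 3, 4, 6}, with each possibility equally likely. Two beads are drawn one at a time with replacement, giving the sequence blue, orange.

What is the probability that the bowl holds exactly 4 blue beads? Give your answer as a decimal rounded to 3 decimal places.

The likelihood of the observed sequence under each hypothesis: P(data | r = 2) = (2/8)(6/8) = 3/16; P(data | r = 3) = (3/8)(5/8) = 15/64; P(data | r = 4) = (4/8)(4/8) = 1/4; P(data | r = 6) = (6/8)(2/8) = 3/16.
Weighting by the prior gives 1/4 · 3/16 = 3/64, 1/4 · 15/64 = 15/256, 1/4 · 1/4 = 1/16, 1/4 · 3/16 = 3/64; these sum to 55/256.
Therefore the posterior P(r = 4 | data) = (1/16) / (55/256) = 16/55.

0.291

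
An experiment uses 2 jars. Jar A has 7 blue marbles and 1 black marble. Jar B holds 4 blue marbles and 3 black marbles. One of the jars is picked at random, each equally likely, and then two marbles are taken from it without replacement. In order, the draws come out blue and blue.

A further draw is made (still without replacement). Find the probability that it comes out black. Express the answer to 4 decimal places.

The likelihood of the observed sequence under each hypothesis: P(data | jar A) = (7/8)(6/7) = 3/4; P(data | jar B) = (4/7)(3/6) = 2/7.
Weighting by the prior gives 1/2 · 3/4 = 3/8, 1/2 · 2/7 = 1/7; summing to 29/56.
Normalising, the posterior is P(jar A | data) = 21/29, P(jar B | data) = 8/29.
The predictive probability is P(black next | data) = (1/6)(21/29) + (3/5)(8/29) = 83/290.

0.2862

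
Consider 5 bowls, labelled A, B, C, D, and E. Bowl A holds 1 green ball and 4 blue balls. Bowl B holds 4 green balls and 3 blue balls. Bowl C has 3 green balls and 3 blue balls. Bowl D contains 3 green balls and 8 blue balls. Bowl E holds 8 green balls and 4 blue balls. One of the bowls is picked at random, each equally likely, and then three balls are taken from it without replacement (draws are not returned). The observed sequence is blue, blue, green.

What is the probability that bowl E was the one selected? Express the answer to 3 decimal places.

Under each hypothesis, the probability of the observed sequence is: P(data | bowl A) = (4/5)(3/4)(1/3) = 0.2; P(data | bowl B) = (3/7)(2/6)(4/5) = 0.11429; P(data | bowl C) = (3/6)(2/5)(3/4) = 0.15; P(data | bowl D) = (8/11)(7/10)(3/9) = 0.1697; P(data | bowl E) = (4/12)(3/11)(8/10) = 0.072727.
The prior-weighted likelihoods are 1/5 · 0.2 = 0.04, 1/5 · 0.11429 = 0.022857, 1/5 · 0.15 = 0.03, 1/5 · 0.1697 = 0.033939, 1/5 · 0.072727 = 0.014545; summing to 0.14134.
Therefore the posterior P(bowl E | data) = (0.014545) / (0.14134) = 0.10291.

0.103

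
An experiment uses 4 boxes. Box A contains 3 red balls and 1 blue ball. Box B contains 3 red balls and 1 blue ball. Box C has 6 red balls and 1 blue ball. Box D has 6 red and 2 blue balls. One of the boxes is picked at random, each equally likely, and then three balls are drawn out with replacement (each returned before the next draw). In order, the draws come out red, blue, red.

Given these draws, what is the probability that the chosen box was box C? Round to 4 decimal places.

0.1992

For each hypothesis, P(data | H) works out to: P(data | box A) = (3/4)(1/4)(3/4) = 0.14062; P(data | box B) = (3/4)(1/4)(3/4) = 0.14062; P(data | box C) = (6/7)(1/7)(6/7) = 0.10496; P(data | box D) = (6/8)(2/8)(6/8) = 0.14062.
Multiplying each by its prior: 1/4 · 0.14062 = 0.035156, 1/4 · 0.14062 = 0.035156, 1/4 · 0.10496 = 0.026239, 1/4 · 0.14062 = 0.035156; with total 0.13171.
So P(box C | data) = (0.026239) / (0.13171) = 0.19922.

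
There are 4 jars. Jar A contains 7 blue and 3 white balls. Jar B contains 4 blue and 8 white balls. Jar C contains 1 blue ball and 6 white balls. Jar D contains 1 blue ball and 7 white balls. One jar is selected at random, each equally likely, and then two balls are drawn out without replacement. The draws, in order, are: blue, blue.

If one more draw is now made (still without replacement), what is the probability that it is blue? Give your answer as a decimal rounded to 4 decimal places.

Compute the likelihood of the observed sequence for each case: P(data | jar A) = (7/10)(6/9) = 7/15; P(data | jar B) = (4/12)(3/11) = 1/11; P(data | jar C) = (1/7)(0/6) = 0; P(data | jar D) = (1/8)(0/7) = 0.
Multiplying each by its prior: 1/4 · 7/15 = 7/60, 1/4 · 1/11 = 1/44, 1/4 · 0 = 0, 1/4 · 0 = 0; these sum to 23/165.
Normalising, the posterior is P(jar A | data) = 77/92, P(jar B | data) = 15/92, P(jar C | data) = 0, P(jar D | data) = 0.
The predictive probability is P(blue next | data) = (5/8)(77/92) + (1/5)(15/92) = 409/736.

0.5557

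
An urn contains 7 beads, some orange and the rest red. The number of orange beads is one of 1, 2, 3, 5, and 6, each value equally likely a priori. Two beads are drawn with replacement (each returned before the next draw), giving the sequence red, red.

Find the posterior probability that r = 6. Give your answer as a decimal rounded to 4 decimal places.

0.0122

Compute the likelihood of the observed sequence for each case: P(data | r = 1) = (6/7)(6/7) = 36/49; P(data | r = 2) = (5/7)(5/7) = 25/49; P(data | r = 3) = (4/7)(4/7) = 16/49; P(data | r = 5) = (2/7)(2/7) = 4/49; P(data | r = 6) = (1/7)(1/7) = 1/49.
Multiplying each by its prior: 1/5 · 36/49 = 36/245, 1/5 · 25/49 = 5/49, 1/5 · 16/49 = 16/245, 1/5 · 4/49 = 4/245, 1/5 · 1/49 = 1/245; summing to 82/245.
Hence P(r = 6 | data) = (1/245) / (82/245) = 1/82.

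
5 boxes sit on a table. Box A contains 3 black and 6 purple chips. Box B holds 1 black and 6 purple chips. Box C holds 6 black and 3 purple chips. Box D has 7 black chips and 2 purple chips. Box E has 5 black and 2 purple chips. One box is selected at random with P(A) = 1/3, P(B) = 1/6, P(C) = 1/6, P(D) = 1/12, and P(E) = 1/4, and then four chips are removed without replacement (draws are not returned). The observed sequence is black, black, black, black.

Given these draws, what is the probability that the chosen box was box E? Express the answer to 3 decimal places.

For each hypothesis, P(data | H) works out to: P(data | box A) = (3/9)(2/8)(1/7)(0/6) = 0; P(data | box B) = (1/7)(0/6) = 0; P(data | box C) = (6/9)(5/8)(4/7)(3/6) = 5/42; P(data | box D) = (7/9)(6/8)(5/7)(4/6) = 5/18; P(data | box E) = (5/7)(4/6)(3/5)(2/4) = 1/7.
The prior-weighted likelihoods are 1/3 · 0 = 0, 1/6 · 0 = 0, 1/6 · 5/42 = 5/252, 1/12 · 5/18 = 5/216, 1/4 · 1/7 = 1/28; these sum to 17/216.
So P(box E | data) = (1/28) / (17/216) = 54/119.

0.454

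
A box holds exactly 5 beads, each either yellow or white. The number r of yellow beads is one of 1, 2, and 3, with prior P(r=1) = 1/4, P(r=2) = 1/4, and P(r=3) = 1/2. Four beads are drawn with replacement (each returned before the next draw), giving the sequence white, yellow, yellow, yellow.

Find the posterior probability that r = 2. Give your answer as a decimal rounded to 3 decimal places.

0.176

The likelihood of the observed sequence under each hypothesis: P(data | r = 1) = (4/5)(1/5)(1/5)(1/5) = 4/625; P(data | r = 2) = (3/5)(2/5)(2/5)(2/5) = 24/625; P(data | r = 3) = (2/5)(3/5)(3/5)(3/5) = 54/625.
Multiplying each by its prior: 1/4 · 4/625 = 1/625, 1/4 · 24/625 = 6/625, 1/2 · 54/625 = 27/625; these sum to 34/625.
Therefore the posterior P(r = 2 | data) = (6/625) / (34/625) = 3/17.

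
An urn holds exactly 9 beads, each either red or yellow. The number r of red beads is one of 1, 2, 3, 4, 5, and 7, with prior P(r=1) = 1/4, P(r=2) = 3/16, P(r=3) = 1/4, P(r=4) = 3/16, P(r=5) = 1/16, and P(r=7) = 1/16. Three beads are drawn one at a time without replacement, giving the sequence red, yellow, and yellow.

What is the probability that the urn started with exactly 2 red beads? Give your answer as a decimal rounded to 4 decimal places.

For each hypothesis, P(data | H) works out to: P(data | r = 1) = (1/9)(8/8)(7/7) = 0.11111; P(data | r = 2) = (2/9)(7/8)(6/7) = 0.16667; P(data | r = 3) = (3/9)(6/8)(5/7) = 0.17857; P(data | r = 4) = (4/9)(5/8)(4/7) = 0.15873; P(data | r = 5) = (5/9)(4/8)(3/7) = 0.11905; P(data | r = 7) = (7/9)(2/8)(1/7) = 0.027778.
Weighting by the prior gives 1/4 · 0.11111 = 0.027778, 3/16 · 0.16667 = 0.03125, 1/4 · 0.17857 = 0.044643, 3/16 · 0.15873 = 0.029762, 1/16 · 0.11905 = 0.0074405, 1/16 · 0.027778 = 0.0017361; with total 0.14261.
By Bayes' rule, P(r = 2 | data) = (0.03125) / (0.14261) = 0.21913.

0.2191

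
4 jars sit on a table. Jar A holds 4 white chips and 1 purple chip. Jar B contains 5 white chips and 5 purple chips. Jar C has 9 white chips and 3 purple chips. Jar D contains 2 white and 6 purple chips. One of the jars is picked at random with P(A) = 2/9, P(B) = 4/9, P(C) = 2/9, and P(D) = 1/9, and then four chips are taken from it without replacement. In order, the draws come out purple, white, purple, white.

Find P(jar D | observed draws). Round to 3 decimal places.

0.084

Under each hypothesis, the probability of the observed sequence is: P(data | jar A) = (1/5)(4/4)(0/3) = 0; P(data | jar B) = (5/10)(5/9)(4/8)(4/7) = 0.079365; P(data | jar C) = (3/12)(9/11)(2/10)(8/9) = 0.036364; P(data | jar D) = (6/8)(2/7)(5/6)(1/5) = 0.035714.
The prior-weighted likelihoods are 2/9 · 0 = 0, 4/9 · 0.079365 = 0.035273, 2/9 · 0.036364 = 0.0080808, 1/9 · 0.035714 = 0.0039683; these sum to 0.047322.
Hence P(jar D | data) = (0.0039683) / (0.047322) = 0.083856.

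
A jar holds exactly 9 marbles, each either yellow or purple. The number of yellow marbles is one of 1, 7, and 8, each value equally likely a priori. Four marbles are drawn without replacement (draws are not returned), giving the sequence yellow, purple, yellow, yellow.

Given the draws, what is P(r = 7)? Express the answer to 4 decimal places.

The likelihood of the observed sequence under each hypothesis: P(data | r = 1) = (1/9)(8/8)(0/7) = 0; P(data | r = 7) = (7/9)(2/8)(6/7)(5/6) = 5/36; P(data | r = 8) = (8/9)(1/8)(7/7)(6/6) = 1/9.
The prior-weighted likelihoods are 1/3 · 0 = 0, 1/3 · 5/36 = 5/108, 1/3 · 1/9 = 1/27; these sum to 1/12.
By Bayes' rule, P(r = 7 | data) = (5/108) / (1/12) = 5/9.

0.5556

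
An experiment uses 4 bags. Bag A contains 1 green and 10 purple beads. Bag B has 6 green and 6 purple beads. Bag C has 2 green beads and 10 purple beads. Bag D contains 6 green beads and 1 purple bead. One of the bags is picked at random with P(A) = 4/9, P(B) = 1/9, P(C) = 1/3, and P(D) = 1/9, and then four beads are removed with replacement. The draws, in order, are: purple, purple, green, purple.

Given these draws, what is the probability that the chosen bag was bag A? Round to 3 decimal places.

0.435

Under each hypothesis, the probability of the observed sequence is: P(data | bag A) = (10/11)(10/11)(1/11)(10/11) = 0.068301; P(data | bag B) = (6/12)(6/12)(6/12)(6/12) = 0.0625; P(data | bag C) = (10/12)(10/12)(2/12)(10/12) = 0.096451; P(data | bag D) = (1/7)(1/7)(6/7)(1/7) = 0.002499.
Weighting by the prior gives 4/9 · 0.068301 = 0.030356, 1/9 · 0.0625 = 0.0069444, 1/3 · 0.096451 = 0.03215, 1/9 · 0.002499 = 0.00027766; summing to 0.069728.
Therefore the posterior P(bag A | data) = (0.030356) / (0.069728) = 0.43535.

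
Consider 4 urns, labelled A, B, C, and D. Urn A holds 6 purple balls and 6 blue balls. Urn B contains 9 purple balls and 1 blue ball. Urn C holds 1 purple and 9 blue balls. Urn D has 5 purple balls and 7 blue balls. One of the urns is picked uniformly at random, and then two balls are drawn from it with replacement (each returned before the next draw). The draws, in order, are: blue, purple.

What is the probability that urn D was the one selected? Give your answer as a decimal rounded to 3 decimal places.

For each hypothesis, P(data | H) works out to: P(data | urn A) = (6/12)(6/12) = 0.25; P(data | urn B) = (1/10)(9/10) = 0.09; P(data | urn C) = (9/10)(1/10) = 0.09; P(data | urn D) = (7/12)(5/12) = 0.24306.
Multiplying each by its prior: 1/4 · 0.25 = 0.0625, 1/4 · 0.09 = 0.0225, 1/4 · 0.09 = 0.0225, 1/4 · 0.24306 = 0.060764; these sum to 0.16826.
Hence P(urn D | data) = (0.060764) / (0.16826) = 0.36112.

0.361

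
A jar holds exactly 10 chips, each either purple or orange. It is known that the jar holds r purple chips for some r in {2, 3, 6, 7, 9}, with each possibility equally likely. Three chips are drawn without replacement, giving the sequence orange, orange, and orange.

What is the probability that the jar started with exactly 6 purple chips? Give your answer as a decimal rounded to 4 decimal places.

0.0417

The likelihood of the observed sequence under each hypothesis: P(data | r = 2) = (8/10)(7/9)(6/8) = 7/15; P(data | r = 3) = (7/10)(6/9)(5/8) = 7/24; P(data | r = 6) = (4/10)(3/9)(2/8) = 1/30; P(data | r = 7) = (3/10)(2/9)(1/8) = 1/120; P(data | r = 9) = (1/10)(0/9) = 0.
The prior-weighted likelihoods are 1/5 · 7/15 = 7/75, 1/5 · 7/24 = 7/120, 1/5 · 1/30 = 1/150, 1/5 · 1/120 = 1/600, 1/5 · 0 = 0; summing to 4/25.
Hence P(r = 6 | data) = (1/150) / (4/25) = 1/24.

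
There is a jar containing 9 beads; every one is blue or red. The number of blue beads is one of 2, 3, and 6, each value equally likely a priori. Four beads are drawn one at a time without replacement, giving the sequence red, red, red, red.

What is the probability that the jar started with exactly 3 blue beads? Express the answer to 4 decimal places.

Under each hypothesis, the probability of the observed sequence is: P(data | r = 2) = (7/9)(6/8)(5/7)(4/6) = 5/18; P(data | r = 3) = (6/9)(5/8)(4/7)(3/6) = 5/42; P(data | r = 6) = (3/9)(2/8)(1/7)(0/6) = 0.
The prior-weighted likelihoods are 1/3 · 5/18 = 5/54, 1/3 · 5/42 = 5/126, 1/3 · 0 = 0; with total 25/189.
So P(r = 3 | data) = (5/126) / (25/189) = 3/10.

0.3000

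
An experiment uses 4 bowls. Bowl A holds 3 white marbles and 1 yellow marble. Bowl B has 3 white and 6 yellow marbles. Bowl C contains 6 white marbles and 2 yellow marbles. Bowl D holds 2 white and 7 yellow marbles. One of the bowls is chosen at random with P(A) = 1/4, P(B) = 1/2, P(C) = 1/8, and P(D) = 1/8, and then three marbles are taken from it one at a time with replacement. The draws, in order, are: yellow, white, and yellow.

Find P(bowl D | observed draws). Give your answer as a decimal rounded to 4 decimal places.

Compute the likelihood of the observed sequence for each case: P(data | bowl A) = (1/4)(3/4)(1/4) = 0.046875; P(data | bowl B) = (6/9)(3/9)(6/9) = 0.14815; P(data | bowl C) = (2/8)(6/8)(2/8) = 0.046875; P(data | bowl D) = (7/9)(2/9)(7/9) = 0.13443.
The prior-weighted likelihoods are 1/4 · 0.046875 = 0.011719, 1/2 · 0.14815 = 0.074074, 1/8 · 0.046875 = 0.0058594, 1/8 · 0.13443 = 0.016804; these sum to 0.10846.
By Bayes' rule, P(bowl D | data) = (0.016804) / (0.10846) = 0.15494.

0.1549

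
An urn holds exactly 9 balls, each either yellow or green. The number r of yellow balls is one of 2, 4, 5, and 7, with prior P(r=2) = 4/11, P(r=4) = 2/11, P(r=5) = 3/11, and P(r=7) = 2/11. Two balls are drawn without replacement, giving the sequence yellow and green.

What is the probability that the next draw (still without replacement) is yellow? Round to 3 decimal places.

The likelihood of the observed sequence under each hypothesis: P(data | r = 2) = (2/9)(7/8) = 7/36; P(data | r = 4) = (4/9)(5/8) = 5/18; P(data | r = 5) = (5/9)(4/8) = 5/18; P(data | r = 7) = (7/9)(2/8) = 7/36.
Multiplying each by its prior: 4/11 · 7/36 = 7/99, 2/11 · 5/18 = 5/99, 3/11 · 5/18 = 5/66, 2/11 · 7/36 = 7/198; with total 23/99.
Normalising, the posterior is P(r = 2 | data) = 7/23, P(r = 4 | data) = 5/23, P(r = 5 | data) = 15/46, P(r = 7 | data) = 7/46.
So P(yellow next | data) = Σ P(yellow next | H) P(H | data) = (1/7)(7/23) + (3/7)(5/23) + (4/7)(15/46) + (6/7)(7/46) = 73/161.

0.453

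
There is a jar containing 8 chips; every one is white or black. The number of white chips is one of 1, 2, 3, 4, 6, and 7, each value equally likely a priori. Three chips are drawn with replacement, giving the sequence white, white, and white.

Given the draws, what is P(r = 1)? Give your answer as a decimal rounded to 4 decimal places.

The likelihood of the observed sequence under each hypothesis: P(data | r = 1) = (1/8)(1/8)(1/8) = 0.0019531; P(data | r = 2) = (2/8)(2/8)(2/8) = 0.015625; P(data | r = 3) = (3/8)(3/8)(3/8) = 0.052734; P(data | r = 4) = (4/8)(4/8)(4/8) = 0.125; P(data | r = 6) = (6/8)(6/8)(6/8) = 0.42188; P(data | r = 7) = (7/8)(7/8)(7/8) = 0.66992.
Weighting by the prior gives 1/6 · 0.0019531 = 0.00032552, 1/6 · 0.015625 = 0.0026042, 1/6 · 0.052734 = 0.0087891, 1/6 · 0.125 = 0.020833, 1/6 · 0.42188 = 0.070312, 1/6 · 0.66992 = 0.11165; with total 0.21452.
By Bayes' rule, P(r = 1 | data) = (0.00032552) / (0.21452) = 0.0015175.

0.0015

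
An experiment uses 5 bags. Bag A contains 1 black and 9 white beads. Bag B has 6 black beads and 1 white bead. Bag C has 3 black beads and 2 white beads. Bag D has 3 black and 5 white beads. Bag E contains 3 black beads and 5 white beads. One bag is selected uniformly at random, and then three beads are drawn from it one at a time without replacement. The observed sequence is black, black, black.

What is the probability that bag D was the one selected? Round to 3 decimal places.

For each hypothesis, P(data | H) works out to: P(data | bag A) = (1/10)(0/9) = 0; P(data | bag B) = (6/7)(5/6)(4/5) = 4/7; P(data | bag C) = (3/5)(2/4)(1/3) = 1/10; P(data | bag D) = (3/8)(2/7)(1/6) = 1/56; P(data | bag E) = (3/8)(2/7)(1/6) = 1/56.
Multiplying each by its prior: 1/5 · 0 = 0, 1/5 · 4/7 = 4/35, 1/5 · 1/10 = 1/50, 1/5 · 1/56 = 1/280, 1/5 · 1/56 = 1/280; these sum to 99/700.
So P(bag D | data) = (1/280) / (99/700) = 5/198.

0.025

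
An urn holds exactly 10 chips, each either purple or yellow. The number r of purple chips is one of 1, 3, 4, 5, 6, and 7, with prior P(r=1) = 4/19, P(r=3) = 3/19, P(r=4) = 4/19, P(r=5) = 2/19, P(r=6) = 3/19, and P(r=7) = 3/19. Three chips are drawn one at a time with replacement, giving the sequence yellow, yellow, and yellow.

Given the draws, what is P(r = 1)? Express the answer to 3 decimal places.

0.547

For each hypothesis, P(data | H) works out to: P(data | r = 1) = (9/10)(9/10)(9/10) = 0.729; P(data | r = 3) = (7/10)(7/10)(7/10) = 0.343; P(data | r = 4) = (6/10)(6/10)(6/10) = 0.216; P(data | r = 5) = (5/10)(5/10)(5/10) = 0.125; P(data | r = 6) = (4/10)(4/10)(4/10) = 0.064; P(data | r = 7) = (3/10)(3/10)(3/10) = 0.027.
The prior-weighted likelihoods are 4/19 · 0.729 = 0.15347, 3/19 · 0.343 = 0.054158, 4/19 · 0.216 = 0.045474, 2/19 · 0.125 = 0.013158, 3/19 · 0.064 = 0.010105, 3/19 · 0.027 = 0.0042632; summing to 0.28063.
Hence P(r = 1 | data) = (0.15347) / (0.28063) = 0.54689.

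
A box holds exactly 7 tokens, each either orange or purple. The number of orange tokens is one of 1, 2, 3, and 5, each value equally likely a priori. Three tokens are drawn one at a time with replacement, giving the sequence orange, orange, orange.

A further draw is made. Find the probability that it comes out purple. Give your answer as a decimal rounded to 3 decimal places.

The likelihood of the observed sequence under each hypothesis: P(data | r = 1) = (1/7)(1/7)(1/7) = 0.0029155; P(data | r = 2) = (2/7)(2/7)(2/7) = 0.023324; P(data | r = 3) = (3/7)(3/7)(3/7) = 0.078717; P(data | r = 5) = (5/7)(5/7)(5/7) = 0.36443.
The prior-weighted likelihoods are 1/4 · 0.0029155 = 0.00072886, 1/4 · 0.023324 = 0.0058309, 1/4 · 0.078717 = 0.019679, 1/4 · 0.36443 = 0.091108; summing to 0.11735.
Normalising, the posterior is P(r = 1 | data) = 0.0062112, P(r = 2 | data) = 0.049689, P(r = 3 | data) = 0.1677, P(r = 5 | data) = 0.7764.
So P(purple next | data) = Σ P(purple next | H) P(H | data) = (6/7)(0.0062112) + (5/7)(0.049689) + (4/7)(0.1677) + (2/7)(0.7764) = 0.35847.

0.358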